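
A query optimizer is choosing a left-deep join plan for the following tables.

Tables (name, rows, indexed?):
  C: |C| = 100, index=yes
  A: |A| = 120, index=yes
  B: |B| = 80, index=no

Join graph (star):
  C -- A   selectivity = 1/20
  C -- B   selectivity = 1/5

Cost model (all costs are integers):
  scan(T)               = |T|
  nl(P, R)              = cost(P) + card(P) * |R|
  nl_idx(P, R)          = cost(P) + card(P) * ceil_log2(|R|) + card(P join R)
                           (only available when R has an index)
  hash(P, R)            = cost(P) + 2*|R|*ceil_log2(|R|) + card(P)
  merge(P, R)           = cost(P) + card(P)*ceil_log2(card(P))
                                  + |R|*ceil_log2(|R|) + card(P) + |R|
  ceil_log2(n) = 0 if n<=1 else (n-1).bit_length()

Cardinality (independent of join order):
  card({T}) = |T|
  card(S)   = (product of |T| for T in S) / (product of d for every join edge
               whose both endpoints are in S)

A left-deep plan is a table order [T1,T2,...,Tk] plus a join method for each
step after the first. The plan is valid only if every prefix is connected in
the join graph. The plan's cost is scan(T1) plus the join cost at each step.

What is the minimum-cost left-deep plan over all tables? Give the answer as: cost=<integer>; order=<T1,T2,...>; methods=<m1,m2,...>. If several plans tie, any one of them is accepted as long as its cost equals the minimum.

cost=3120; order=C,A,B; methods=nl_idx,hash

Selinger DP (subsets sized 1..n):
  {C}: scan cost=100, card=100
  {A}: scan cost=120, card=120
  {B}: scan cost=80, card=80
  {AC}: card=600; try (A,nl_idx)→1400, (C,nl_idx)→1560, (C,hash)→1640, (A,merge)→1860, (C,merge)→1880, (A,hash)→1880 …(+2); best=1400 via (A,nl_idx)
  {BC}: card=1600; try (B,hash)→1320, (C,merge)→1520, (B,merge)→1540, (C,hash)→1560, (C,nl_idx)→2240, (C,nl)→8080 …(+1); best=1320 via (B,hash)
  {ABC}: card=9600; try (B,hash)→3120, (A,hash)→4600, (B,merge)→8640, (A,merge)→21480, (A,nl_idx)→22120, (B,nl)→49400 …(+1); best=3120 via (B,hash)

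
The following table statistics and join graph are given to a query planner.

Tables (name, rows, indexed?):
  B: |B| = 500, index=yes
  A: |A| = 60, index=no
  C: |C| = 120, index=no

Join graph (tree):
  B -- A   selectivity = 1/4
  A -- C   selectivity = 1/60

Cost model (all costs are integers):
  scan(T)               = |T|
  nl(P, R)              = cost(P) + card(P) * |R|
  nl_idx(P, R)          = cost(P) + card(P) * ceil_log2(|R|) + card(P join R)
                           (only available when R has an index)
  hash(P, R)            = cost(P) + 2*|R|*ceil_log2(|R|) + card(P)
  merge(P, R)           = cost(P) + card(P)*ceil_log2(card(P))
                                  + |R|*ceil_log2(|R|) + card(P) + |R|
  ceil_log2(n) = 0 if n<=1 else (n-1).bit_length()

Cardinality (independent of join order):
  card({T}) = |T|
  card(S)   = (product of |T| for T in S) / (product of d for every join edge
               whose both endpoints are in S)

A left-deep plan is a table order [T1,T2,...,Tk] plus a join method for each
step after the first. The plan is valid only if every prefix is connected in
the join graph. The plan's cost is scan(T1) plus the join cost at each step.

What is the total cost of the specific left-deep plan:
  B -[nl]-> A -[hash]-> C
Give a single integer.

step 1: scan B: cost=500, card=500
step 2: join A via nl
    card(P join A) = 500*60/(4) = 7500
    cost = 500 + 500*60 = 30500
step 3: join C via hash
    card(P join C) = 7500*120/(60) = 15000
    cost = 30500 + 2*120*7 + 7500 = 39680

39680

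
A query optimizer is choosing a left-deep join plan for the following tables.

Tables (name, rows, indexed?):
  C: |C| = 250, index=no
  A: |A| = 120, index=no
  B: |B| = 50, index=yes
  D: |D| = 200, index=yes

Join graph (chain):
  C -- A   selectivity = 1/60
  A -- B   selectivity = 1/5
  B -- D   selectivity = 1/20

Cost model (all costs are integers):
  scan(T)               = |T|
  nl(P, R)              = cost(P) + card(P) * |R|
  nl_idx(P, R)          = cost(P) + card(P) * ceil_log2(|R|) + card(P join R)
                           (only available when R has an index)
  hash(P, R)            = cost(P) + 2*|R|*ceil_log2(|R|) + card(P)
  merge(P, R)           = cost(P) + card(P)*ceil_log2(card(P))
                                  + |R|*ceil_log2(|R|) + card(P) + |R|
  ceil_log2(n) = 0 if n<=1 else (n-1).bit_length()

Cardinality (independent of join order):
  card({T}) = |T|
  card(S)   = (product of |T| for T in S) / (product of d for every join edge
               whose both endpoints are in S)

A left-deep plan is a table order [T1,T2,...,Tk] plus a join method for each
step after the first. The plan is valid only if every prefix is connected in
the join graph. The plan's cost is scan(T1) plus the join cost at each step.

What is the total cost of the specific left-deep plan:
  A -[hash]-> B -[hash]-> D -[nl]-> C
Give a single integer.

step 1: scan A: cost=120, card=120
step 2: join B via hash
    card(P join B) = 120*50/(5) = 1200
    cost = 120 + 2*50*6 + 120 = 840
step 3: join D via hash
    card(P join D) = 1200*200/(20) = 12000
    cost = 840 + 2*200*8 + 1200 = 5240
step 4: join C via nl
    card(P join C) = 12000*250/(60) = 50000
    cost = 5240 + 12000*250 = 3005240

3005240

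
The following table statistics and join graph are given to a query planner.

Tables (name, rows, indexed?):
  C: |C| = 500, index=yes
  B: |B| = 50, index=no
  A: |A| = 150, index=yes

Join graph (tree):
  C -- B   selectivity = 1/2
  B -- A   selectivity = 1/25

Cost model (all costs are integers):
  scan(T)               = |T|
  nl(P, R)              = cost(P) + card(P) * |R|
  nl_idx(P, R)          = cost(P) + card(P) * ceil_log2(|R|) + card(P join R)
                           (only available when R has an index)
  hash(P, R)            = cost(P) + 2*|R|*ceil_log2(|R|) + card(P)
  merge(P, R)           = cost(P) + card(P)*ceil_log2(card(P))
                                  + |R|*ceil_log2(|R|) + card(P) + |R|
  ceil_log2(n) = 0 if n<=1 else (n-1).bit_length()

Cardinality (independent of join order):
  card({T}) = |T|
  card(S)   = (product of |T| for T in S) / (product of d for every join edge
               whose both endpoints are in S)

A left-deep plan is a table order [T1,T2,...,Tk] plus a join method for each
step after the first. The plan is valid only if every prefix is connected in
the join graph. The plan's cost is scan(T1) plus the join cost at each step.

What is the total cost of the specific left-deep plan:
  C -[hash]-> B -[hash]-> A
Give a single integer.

step 1: scan C: cost=500, card=500
step 2: join B via hash
    card(P join B) = 500*50/(2) = 12500
    cost = 500 + 2*50*6 + 500 = 1600
step 3: join A via hash
    card(P join A) = 12500*150/(25) = 75000
    cost = 1600 + 2*150*8 + 12500 = 16500

16500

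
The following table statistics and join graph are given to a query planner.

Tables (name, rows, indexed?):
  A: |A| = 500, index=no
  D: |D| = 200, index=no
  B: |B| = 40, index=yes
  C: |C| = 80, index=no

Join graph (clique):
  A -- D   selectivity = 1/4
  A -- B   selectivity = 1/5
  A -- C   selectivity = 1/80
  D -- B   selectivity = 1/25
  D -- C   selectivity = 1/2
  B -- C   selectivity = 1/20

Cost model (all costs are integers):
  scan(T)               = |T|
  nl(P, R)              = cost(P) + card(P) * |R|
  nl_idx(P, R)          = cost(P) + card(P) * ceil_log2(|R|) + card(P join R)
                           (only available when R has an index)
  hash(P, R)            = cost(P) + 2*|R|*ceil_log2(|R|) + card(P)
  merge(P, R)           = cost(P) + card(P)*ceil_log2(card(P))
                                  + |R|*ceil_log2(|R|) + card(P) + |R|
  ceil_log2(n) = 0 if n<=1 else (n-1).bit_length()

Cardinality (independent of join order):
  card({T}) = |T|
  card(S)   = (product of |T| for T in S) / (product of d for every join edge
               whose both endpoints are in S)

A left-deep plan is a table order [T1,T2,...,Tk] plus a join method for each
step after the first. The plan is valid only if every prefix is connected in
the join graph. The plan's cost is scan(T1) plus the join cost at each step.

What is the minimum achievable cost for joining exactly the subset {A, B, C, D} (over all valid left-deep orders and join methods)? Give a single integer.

Selinger DP over subsets of {A,B,C,D}:
  {A}: scan cost=500, card=500
  {D}: scan cost=200, card=200
  {B}: scan cost=40, card=40
  {C}: scan cost=80, card=80
  {AD}: card=25000; try (D,hash)→4200, (A,merge)→7000, (D,merge)→7300, (A,hash)→9400, (A,nl)→100200, (D,nl)→100500; best=4200 via (D,hash)
  {AB}: card=4000; try (B,hash)→1480, (A,merge)→5320, (B,merge)→5780, (B,nl_idx)→7500, (A,hash)→9080, (A,nl)→20040 …(+1); best=1480 via (B,hash)
  {AC}: card=500; try (C,hash)→2120, (A,merge)→5720, (C,merge)→6140, (A,hash)→9160, (A,nl)→40080, (C,nl)→40500; best=2120 via (C,hash)
  {BD}: card=320; try (B,hash)→880, (B,nl_idx)→1720, (D,merge)→2120, (B,merge)→2280, (D,hash)→3280, (D,nl)→8040 …(+1); best=880 via (B,hash)
  {CD}: card=8000; try (C,hash)→1520, (D,merge)→2520, (C,merge)→2640, (D,hash)→3360, (D,nl)→16080, (C,nl)→16200; best=1520 via (C,hash)
  {BC}: card=160; try (B,hash)→640, (B,nl_idx)→720, (C,merge)→960, (B,merge)→1000, (C,hash)→1200, (C,nl)→3240 …(+1); best=640 via (B,hash)
  {ABD}: card=8000; try (D,hash)→8680, (A,merge)→9080, (A,hash)→10200, (B,hash)→29680, (D,merge)→55280, (A,nl)→160880 …(+4); best=8680 via (D,hash)
  {ACD}: card=12500; try (D,hash)→5820, (D,merge)→8920, (A,hash)→18520, (C,hash)→30320, (D,nl)→102120, (A,merge)→118520 …(+3); best=5820 via (D,hash)
  {ABC}: card=200; try (B,hash)→3100, (B,nl_idx)→5320, (C,hash)→6600, (A,merge)→7080, (B,merge)→7400, (A,hash)→9800 …(+4); best=3100 via (B,hash)
  {BCD}: card=640; try (C,hash)→2320, (D,merge)→3880, (D,hash)→4000, (C,merge)→4720, (B,hash)→10000, (C,nl)→26480 …(+4); best=2320 via (C,hash)
  {ABCD}: card=200; try (D,hash)→6500, (D,merge)→6700, (A,hash)→11960, (A,merge)→14360, (C,hash)→17800, (B,hash)→18800 …(+7); best=6500 via (D,hash)

6500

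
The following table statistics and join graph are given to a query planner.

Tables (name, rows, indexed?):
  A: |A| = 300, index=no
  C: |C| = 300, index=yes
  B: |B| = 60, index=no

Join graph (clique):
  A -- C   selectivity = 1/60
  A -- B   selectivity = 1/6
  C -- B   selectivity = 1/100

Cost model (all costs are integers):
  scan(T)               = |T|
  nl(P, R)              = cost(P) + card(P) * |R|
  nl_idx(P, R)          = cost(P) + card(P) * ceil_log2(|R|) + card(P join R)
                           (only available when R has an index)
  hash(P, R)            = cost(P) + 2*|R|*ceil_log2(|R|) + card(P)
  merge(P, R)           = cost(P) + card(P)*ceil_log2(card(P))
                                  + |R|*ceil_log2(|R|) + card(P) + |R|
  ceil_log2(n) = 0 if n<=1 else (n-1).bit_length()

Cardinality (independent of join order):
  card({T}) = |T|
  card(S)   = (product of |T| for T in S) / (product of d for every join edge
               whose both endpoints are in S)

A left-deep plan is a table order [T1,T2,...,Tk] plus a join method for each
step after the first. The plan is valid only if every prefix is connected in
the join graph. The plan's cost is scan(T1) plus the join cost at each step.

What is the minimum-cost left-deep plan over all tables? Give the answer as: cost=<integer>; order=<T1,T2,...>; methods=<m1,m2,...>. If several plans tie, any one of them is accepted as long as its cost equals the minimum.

cost=5400; order=B,C,A; methods=nl_idx,merge

Selinger DP (subsets sized 1..n):
  {A}: scan cost=300, card=300
  {C}: scan cost=300, card=300
  {B}: scan cost=60, card=60
  {AC}: card=1500; try (C,nl_idx)→4500, (C,hash)→6000, (A,hash)→6000, (C,merge)→6300, (A,merge)→6300, (C,nl)→90300 …(+1); best=4500 via (C,nl_idx)
  {AB}: card=3000; try (B,hash)→1320, (A,merge)→3480, (B,merge)→3720, (A,hash)→5520, (A,nl)→18060, (B,nl)→18300; best=1320 via (B,hash)
  {BC}: card=180; try (C,nl_idx)→780, (B,hash)→1320, (C,merge)→3480, (B,merge)→3720, (C,hash)→5520, (C,nl)→18060 …(+1); best=780 via (C,nl_idx)
  {ABC}: card=150; try (A,merge)→5400, (A,hash)→6360, (B,hash)→6720, (C,hash)→9720, (B,merge)→22920, (C,nl_idx)→28470 …(+4); best=5400 via (A,merge)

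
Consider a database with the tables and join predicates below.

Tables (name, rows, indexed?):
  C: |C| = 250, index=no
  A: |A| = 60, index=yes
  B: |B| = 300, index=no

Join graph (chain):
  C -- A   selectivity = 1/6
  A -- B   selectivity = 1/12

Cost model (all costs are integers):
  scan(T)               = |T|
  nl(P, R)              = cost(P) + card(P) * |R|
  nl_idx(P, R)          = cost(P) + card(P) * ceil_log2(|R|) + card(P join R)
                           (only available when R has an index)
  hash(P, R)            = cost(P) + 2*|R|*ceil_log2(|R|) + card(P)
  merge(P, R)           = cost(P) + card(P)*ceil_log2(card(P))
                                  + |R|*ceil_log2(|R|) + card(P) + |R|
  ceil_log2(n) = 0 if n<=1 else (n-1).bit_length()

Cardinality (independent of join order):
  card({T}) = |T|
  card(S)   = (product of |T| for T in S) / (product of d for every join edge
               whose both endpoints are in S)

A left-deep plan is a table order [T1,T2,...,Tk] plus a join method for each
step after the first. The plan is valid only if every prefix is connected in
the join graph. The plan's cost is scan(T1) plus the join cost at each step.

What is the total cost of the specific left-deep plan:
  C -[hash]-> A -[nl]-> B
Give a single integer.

step 1: scan C: cost=250, card=250
step 2: join A via hash
    card(P join A) = 250*60/(6) = 2500
    cost = 250 + 2*60*6 + 250 = 1220
step 3: join B via nl
    card(P join B) = 2500*300/(12) = 62500
    cost = 1220 + 2500*300 = 751220

751220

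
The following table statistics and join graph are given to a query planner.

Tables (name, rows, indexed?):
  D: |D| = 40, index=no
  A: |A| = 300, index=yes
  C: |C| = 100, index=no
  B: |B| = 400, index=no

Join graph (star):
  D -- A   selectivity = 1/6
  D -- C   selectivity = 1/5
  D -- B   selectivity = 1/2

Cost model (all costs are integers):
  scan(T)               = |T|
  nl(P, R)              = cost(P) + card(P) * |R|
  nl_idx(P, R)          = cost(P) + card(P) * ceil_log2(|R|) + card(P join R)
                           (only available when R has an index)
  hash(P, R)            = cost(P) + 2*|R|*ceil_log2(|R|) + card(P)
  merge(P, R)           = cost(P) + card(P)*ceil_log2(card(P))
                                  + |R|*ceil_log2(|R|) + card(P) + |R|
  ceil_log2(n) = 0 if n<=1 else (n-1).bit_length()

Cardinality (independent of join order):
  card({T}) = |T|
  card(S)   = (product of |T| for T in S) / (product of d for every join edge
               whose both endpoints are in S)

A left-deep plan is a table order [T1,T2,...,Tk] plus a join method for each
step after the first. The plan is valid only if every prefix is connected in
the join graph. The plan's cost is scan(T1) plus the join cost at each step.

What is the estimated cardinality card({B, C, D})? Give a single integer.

Tables in S: B(400), C(100), D(40)
Edges inside S: D-C(d=5), D-B(d=2)
numerator = 400 * 100 * 40 = 1600000
denominator = 5 * 2 = 10
card(S) = 1600000 / 10 = 160000

160000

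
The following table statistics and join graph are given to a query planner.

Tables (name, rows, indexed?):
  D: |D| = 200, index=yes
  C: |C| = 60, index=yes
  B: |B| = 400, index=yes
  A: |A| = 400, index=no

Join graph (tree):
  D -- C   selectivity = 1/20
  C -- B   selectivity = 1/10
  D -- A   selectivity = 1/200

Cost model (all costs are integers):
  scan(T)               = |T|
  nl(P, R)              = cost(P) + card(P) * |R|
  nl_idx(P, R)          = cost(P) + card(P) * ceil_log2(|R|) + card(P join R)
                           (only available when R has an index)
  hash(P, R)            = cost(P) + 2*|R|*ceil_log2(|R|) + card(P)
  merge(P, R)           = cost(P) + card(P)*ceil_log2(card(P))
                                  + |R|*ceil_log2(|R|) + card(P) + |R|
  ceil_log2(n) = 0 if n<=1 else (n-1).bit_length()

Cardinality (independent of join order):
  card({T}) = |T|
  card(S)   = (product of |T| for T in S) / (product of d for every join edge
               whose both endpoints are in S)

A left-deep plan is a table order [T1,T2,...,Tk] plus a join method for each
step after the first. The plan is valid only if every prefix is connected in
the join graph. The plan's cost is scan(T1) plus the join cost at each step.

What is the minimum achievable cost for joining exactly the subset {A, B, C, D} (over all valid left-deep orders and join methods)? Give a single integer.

13520

Selinger DP over subsets of {A,B,C,D}:
  {D}: scan cost=200, card=200
  {C}: scan cost=60, card=60
  {B}: scan cost=400, card=400
  {A}: scan cost=400, card=400
  {CD}: card=600; try (C,hash)→1120, (D,nl_idx)→1140, (C,nl_idx)→2000, (D,merge)→2280, (C,merge)→2420, (D,hash)→3320 …(+2); best=1120 via (C,hash)
  {AD}: card=400; try (D,hash)→4000, (D,nl_idx)→4000, (A,merge)→6000, (D,merge)→6200, (A,hash)→7600, (A,nl)→80200 …(+1); best=4000 via (D,hash)
  {BC}: card=2400; try (C,hash)→1520, (B,nl_idx)→3000, (B,merge)→4480, (C,merge)→4820, (C,nl_idx)→5200, (B,hash)→7320 …(+2); best=1520 via (C,hash)
  {BCD}: card=24000; try (D,hash)→7120, (B,hash)→8920, (B,merge)→11720, (B,nl_idx)→30520, (D,merge)→34520, (D,nl_idx)→44720 …(+2); best=7120 via (D,hash)
  {ACD}: card=1200; try (C,hash)→5120, (C,nl_idx)→7600, (C,merge)→8420, (A,hash)→8920, (A,merge)→11720, (C,nl)→28000 …(+1); best=5120 via (C,hash)
  {ABCD}: card=48000; try (B,hash)→13520, (B,merge)→23520, (A,hash)→38320, (B,nl_idx)→63920, (A,merge)→395120, (B,nl)→485120 …(+1); best=13520 via (B,hash)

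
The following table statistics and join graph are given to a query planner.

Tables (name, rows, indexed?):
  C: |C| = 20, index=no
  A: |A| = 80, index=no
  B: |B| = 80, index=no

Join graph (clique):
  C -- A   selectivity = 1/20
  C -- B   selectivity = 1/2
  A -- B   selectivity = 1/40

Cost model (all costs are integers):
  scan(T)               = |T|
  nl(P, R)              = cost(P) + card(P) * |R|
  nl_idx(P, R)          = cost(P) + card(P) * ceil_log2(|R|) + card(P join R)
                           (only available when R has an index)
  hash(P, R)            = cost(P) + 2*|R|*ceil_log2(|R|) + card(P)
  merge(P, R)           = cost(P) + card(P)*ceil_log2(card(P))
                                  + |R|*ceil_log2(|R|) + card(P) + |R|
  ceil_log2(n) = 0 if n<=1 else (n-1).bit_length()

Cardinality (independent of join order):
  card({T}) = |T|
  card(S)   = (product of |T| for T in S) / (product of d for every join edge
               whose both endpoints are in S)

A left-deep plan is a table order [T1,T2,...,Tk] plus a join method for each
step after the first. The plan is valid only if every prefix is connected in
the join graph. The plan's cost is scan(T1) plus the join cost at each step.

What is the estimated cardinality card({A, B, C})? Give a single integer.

80

Tables in S: A(80), B(80), C(20)
Edges inside S: C-A(d=20), C-B(d=2), A-B(d=40)
numerator = 80 * 80 * 20 = 128000
denominator = 20 * 2 * 40 = 1600
card(S) = 128000 / 1600 = 80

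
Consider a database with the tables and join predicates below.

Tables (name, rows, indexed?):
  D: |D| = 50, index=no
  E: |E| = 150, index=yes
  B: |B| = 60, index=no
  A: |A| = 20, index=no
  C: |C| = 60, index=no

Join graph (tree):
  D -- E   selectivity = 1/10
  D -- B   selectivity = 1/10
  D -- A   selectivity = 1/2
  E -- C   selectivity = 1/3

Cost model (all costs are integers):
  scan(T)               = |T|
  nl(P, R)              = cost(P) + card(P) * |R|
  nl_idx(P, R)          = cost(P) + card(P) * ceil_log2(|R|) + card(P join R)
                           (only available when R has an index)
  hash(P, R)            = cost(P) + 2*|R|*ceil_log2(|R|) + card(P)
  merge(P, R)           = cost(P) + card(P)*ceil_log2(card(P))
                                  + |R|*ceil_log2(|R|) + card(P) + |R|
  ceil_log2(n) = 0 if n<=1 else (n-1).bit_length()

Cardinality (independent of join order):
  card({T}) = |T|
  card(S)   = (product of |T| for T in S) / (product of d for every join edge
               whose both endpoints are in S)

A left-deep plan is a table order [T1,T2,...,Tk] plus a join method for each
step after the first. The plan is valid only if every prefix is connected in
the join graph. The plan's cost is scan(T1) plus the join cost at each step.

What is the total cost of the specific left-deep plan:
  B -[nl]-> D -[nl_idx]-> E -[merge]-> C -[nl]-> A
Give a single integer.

step 1: scan B: cost=60, card=60
step 2: join D via nl
    card(P join D) = 60*50/(10) = 300
    cost = 60 + 60*50 = 3060
step 3: join E via nl_idx
    card(P join E) = 300*150/(10) = 4500
    cost = 3060 + 300*8 + 4500 = 9960
step 4: join C via merge
    card(P join C) = 4500*60/(3) = 90000
    cost = 9960 + 4500*13 + 60*6 + 4500 + 60 = 73380
step 5: join A via nl
    card(P join A) = 90000*20/(2) = 900000
    cost = 73380 + 90000*20 = 1873380

1873380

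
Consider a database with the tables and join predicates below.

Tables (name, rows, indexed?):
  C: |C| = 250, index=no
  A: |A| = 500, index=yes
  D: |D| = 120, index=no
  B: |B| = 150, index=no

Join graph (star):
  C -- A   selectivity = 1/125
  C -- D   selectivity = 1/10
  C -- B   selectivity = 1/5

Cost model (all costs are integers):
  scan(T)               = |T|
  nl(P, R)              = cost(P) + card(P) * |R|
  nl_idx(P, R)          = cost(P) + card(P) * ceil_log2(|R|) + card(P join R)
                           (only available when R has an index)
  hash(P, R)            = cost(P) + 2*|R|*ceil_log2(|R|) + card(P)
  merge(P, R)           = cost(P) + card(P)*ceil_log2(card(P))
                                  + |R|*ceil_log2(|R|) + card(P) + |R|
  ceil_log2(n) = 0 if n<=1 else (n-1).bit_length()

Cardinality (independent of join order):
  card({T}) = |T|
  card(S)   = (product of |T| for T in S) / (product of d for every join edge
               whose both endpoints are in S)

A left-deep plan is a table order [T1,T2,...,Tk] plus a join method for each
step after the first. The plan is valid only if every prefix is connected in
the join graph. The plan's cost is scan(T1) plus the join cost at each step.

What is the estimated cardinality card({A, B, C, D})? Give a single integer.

Tables in S: A(500), B(150), C(250), D(120)
Edges inside S: C-A(d=125), C-D(d=10), C-B(d=5)
numerator = 500 * 150 * 250 * 120 = 2250000000
denominator = 125 * 10 * 5 = 6250
card(S) = 2250000000 / 6250 = 360000

360000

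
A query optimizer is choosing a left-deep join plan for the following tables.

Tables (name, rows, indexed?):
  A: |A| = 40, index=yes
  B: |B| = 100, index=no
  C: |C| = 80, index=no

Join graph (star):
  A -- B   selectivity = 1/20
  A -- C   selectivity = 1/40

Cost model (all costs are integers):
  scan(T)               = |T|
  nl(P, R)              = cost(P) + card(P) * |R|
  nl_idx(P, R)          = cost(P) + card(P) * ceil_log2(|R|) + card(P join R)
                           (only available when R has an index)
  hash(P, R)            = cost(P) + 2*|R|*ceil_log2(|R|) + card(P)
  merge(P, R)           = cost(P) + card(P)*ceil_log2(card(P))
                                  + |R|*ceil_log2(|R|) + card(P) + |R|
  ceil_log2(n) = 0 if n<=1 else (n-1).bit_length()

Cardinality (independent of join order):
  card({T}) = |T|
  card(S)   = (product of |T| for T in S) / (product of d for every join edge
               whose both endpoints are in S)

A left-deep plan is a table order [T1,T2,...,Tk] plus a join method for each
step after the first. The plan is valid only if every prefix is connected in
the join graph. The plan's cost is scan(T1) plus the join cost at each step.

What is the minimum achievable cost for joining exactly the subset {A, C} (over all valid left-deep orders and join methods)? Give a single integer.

640

Selinger DP over subsets of {A,C}:
  {A}: scan cost=40, card=40
  {C}: scan cost=80, card=80
  {AC}: card=80; try (A,hash)→640, (A,nl_idx)→640, (C,merge)→960, (A,merge)→1000, (C,hash)→1200, (C,nl)→3240 …(+1); best=640 via (A,hash)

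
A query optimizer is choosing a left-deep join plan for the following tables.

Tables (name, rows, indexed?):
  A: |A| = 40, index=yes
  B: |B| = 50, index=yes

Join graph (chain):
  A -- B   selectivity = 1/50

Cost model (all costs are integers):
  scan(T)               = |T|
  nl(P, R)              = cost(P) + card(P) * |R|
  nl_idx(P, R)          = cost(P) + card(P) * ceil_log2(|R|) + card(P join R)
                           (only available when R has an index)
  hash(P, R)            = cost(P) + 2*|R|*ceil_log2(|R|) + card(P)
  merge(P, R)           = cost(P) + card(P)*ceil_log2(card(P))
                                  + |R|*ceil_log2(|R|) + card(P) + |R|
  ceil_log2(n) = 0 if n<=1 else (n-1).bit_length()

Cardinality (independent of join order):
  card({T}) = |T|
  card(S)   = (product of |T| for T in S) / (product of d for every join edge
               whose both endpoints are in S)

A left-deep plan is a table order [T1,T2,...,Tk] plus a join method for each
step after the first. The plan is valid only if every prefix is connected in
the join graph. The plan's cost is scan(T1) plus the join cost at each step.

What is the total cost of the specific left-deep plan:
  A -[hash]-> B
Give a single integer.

step 1: scan A: cost=40, card=40
step 2: join B via hash
    card(P join B) = 40*50/(50) = 40
    cost = 40 + 2*50*6 + 40 = 680

680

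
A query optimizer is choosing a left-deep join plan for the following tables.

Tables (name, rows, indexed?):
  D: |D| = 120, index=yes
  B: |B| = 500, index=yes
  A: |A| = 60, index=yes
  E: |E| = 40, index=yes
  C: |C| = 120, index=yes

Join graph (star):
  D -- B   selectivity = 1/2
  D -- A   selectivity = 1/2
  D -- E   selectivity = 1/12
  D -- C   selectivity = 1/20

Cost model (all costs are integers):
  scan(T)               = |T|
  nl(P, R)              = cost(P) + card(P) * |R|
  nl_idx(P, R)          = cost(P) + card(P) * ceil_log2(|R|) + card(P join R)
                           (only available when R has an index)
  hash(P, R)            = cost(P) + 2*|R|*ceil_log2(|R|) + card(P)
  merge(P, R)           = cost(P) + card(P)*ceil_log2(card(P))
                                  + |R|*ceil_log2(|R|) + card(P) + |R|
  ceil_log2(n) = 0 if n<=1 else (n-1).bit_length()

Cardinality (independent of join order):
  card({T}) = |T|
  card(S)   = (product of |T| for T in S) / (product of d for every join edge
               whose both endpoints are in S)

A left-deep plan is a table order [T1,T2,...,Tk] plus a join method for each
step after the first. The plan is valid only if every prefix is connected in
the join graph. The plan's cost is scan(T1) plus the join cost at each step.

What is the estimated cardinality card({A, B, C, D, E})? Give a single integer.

18000000

Tables in S: A(60), B(500), C(120), D(120), E(40)
Edges inside S: D-B(d=2), D-A(d=2), D-E(d=12), D-C(d=20)
numerator = 60 * 500 * 120 * 120 * 40 = 17280000000
denominator = 2 * 2 * 12 * 20 = 960
card(S) = 17280000000 / 960 = 18000000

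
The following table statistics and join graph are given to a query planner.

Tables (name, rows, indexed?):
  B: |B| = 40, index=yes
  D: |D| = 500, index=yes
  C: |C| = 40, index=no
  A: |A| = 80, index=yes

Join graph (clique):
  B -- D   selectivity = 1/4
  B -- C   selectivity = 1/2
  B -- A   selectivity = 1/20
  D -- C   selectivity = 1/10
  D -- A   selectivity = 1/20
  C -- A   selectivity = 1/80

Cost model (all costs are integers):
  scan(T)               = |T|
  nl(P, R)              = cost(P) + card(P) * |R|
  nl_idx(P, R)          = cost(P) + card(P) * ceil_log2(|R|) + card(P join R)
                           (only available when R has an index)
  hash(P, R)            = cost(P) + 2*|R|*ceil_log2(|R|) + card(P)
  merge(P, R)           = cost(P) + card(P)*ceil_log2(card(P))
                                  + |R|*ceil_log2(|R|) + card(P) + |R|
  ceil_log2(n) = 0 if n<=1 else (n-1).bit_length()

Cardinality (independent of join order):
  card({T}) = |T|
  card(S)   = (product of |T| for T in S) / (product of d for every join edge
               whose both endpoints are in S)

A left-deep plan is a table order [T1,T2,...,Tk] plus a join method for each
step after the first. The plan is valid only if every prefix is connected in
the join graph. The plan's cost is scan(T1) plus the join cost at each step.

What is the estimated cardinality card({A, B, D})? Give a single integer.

1000

Tables in S: A(80), B(40), D(500)
Edges inside S: B-D(d=4), B-A(d=20), D-A(d=20)
numerator = 80 * 40 * 500 = 1600000
denominator = 4 * 20 * 20 = 1600
card(S) = 1600000 / 1600 = 1000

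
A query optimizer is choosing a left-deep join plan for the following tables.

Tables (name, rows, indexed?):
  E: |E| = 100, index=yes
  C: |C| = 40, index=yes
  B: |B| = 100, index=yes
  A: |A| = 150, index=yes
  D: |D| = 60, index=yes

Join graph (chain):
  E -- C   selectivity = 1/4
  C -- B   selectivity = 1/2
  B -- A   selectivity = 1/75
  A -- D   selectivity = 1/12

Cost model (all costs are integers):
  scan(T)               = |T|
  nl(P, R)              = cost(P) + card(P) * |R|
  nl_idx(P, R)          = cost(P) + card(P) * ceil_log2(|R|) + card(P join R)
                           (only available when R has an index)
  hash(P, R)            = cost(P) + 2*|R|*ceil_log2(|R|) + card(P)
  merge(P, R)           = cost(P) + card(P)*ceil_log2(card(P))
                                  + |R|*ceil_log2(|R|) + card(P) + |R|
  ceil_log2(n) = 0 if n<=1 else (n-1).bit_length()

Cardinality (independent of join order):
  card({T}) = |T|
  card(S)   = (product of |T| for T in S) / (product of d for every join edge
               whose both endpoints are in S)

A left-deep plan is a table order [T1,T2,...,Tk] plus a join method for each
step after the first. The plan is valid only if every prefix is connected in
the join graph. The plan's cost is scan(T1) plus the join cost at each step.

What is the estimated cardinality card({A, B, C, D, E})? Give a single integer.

500000

Tables in S: A(150), B(100), C(40), D(60), E(100)
Edges inside S: E-C(d=4), C-B(d=2), B-A(d=75), A-D(d=12)
numerator = 150 * 100 * 40 * 60 * 100 = 3600000000
denominator = 4 * 2 * 75 * 12 = 7200
card(S) = 3600000000 / 7200 = 500000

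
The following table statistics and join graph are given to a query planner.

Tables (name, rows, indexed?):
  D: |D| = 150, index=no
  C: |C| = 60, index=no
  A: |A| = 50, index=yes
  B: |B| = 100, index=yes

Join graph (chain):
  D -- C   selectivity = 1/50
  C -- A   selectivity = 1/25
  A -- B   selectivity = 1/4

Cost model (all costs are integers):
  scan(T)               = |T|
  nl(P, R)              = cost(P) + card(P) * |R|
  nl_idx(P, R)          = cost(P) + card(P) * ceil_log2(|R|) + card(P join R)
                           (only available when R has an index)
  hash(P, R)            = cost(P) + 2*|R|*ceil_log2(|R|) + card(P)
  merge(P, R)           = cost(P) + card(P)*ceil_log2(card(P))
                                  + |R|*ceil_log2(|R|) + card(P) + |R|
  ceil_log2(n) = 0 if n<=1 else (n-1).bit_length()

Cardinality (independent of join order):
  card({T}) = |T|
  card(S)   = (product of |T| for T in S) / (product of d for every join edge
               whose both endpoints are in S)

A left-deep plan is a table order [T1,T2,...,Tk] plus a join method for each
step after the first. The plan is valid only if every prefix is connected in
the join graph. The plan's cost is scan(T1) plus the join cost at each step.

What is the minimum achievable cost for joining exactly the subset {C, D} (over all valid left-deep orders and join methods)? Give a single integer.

1020

Selinger DP over subsets of {C,D}:
  {D}: scan cost=150, card=150
  {C}: scan cost=60, card=60
  {CD}: card=180; try (C,hash)→1020, (D,merge)→1830, (C,merge)→1920, (D,hash)→2520, (D,nl)→9060, (C,nl)→9150; best=1020 via (C,hash)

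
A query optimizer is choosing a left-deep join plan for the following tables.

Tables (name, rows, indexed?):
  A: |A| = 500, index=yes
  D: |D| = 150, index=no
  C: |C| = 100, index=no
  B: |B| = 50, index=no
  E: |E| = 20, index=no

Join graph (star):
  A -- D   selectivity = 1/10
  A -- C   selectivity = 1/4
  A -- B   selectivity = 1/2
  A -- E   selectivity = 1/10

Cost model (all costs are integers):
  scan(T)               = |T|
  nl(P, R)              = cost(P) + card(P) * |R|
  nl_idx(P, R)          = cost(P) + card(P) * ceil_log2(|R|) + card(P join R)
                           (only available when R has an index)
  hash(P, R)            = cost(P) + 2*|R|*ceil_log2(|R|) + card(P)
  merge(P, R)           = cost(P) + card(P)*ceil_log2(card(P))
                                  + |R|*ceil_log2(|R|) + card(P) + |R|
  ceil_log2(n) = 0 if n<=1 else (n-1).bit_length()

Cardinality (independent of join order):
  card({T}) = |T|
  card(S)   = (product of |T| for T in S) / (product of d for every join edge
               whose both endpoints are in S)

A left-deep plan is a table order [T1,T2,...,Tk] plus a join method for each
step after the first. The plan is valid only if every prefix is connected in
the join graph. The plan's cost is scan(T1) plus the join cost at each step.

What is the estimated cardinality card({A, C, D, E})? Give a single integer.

375000

Tables in S: A(500), C(100), D(150), E(20)
Edges inside S: A-D(d=10), A-C(d=4), A-E(d=10)
numerator = 500 * 100 * 150 * 20 = 150000000
denominator = 10 * 4 * 10 = 400
card(S) = 150000000 / 400 = 375000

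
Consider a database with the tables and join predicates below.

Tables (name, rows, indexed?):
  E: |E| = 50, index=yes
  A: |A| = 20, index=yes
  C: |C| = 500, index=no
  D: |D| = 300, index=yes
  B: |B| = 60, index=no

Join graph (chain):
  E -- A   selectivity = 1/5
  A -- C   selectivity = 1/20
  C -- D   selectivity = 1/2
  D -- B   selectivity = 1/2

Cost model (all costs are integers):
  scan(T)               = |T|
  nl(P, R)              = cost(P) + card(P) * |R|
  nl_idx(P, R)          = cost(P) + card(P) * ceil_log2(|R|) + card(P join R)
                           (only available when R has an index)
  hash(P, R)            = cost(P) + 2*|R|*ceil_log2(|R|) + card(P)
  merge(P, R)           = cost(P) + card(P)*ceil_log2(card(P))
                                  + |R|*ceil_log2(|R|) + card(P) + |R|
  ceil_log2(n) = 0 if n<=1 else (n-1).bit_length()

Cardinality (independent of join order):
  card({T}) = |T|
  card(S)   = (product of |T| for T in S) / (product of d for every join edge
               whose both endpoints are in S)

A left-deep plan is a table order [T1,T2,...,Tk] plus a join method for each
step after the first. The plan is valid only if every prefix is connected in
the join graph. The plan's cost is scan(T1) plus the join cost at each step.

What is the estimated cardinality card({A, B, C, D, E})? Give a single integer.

22500000

Tables in S: A(20), B(60), C(500), D(300), E(50)
Edges inside S: E-A(d=5), A-C(d=20), C-D(d=2), D-B(d=2)
numerator = 20 * 60 * 500 * 300 * 50 = 9000000000
denominator = 5 * 20 * 2 * 2 = 400
card(S) = 9000000000 / 400 = 22500000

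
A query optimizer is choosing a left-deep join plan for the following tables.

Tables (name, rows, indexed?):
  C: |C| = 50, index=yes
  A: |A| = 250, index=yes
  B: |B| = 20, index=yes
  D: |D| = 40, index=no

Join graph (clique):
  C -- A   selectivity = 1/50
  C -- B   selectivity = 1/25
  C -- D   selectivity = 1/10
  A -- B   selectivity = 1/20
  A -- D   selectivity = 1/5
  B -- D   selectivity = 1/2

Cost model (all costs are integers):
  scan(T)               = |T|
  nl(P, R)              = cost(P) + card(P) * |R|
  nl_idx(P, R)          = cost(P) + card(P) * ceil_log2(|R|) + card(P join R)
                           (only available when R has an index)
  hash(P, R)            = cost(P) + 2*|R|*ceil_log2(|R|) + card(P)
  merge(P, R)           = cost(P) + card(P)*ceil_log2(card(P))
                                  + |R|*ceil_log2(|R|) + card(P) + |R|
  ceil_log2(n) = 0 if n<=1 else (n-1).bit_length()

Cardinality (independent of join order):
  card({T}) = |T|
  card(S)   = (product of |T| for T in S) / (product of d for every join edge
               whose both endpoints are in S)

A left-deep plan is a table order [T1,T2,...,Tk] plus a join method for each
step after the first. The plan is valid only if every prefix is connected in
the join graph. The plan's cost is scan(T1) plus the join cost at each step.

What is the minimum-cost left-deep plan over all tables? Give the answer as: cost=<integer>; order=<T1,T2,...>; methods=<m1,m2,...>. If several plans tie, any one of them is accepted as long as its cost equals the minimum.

cost=840; order=B,C,A,D; methods=nl_idx,nl_idx,merge

Selinger DP (subsets sized 1..n):
  {C}: scan cost=50, card=50
  {A}: scan cost=250, card=250
  {B}: scan cost=20, card=20
  {D}: scan cost=40, card=40
  {AC}: card=250; try (A,nl_idx)→700, (C,hash)→1100, (C,nl_idx)→2000, (A,merge)→2650, (C,merge)→2850, (A,hash)→4100 …(+2); best=700 via (A,nl_idx)
  {BC}: card=40; try (C,nl_idx)→180, (B,hash)→300, (B,nl_idx)→340, (C,merge)→490, (B,merge)→520, (C,hash)→640 …(+2); best=180 via (C,nl_idx)
  {CD}: card=200; try (C,nl_idx)→480, (D,hash)→580, (C,merge)→670, (D,merge)→680, (C,hash)→680, (C,nl)→2040 …(+1); best=480 via (C,nl_idx)
  {AB}: card=250; try (A,nl_idx)→430, (B,hash)→700, (B,nl_idx)→1750, (A,merge)→2390, (B,merge)→2620, (A,hash)→4040 …(+2); best=430 via (A,nl_idx)
  {AD}: card=2000; try (D,hash)→980, (A,nl_idx)→2360, (A,merge)→2570, (D,merge)→2780, (A,hash)→4080, (A,nl)→10040 …(+1); best=980 via (D,hash)
  {BD}: card=400; try (B,hash)→280, (D,merge)→420, (B,merge)→440, (D,hash)→520, (B,nl_idx)→640, (D,nl)→820 …(+1); best=280 via (B,hash)
  {ABC}: card=10; try (A,nl_idx)→510, (B,hash)→1150, (C,hash)→1280, (C,nl_idx)→1940, (B,nl_idx)→1960, (A,merge)→2710 …(+6); best=510 via (A,nl_idx)
  {ACD}: card=200; try (D,hash)→1430, (A,nl_idx)→2280, (D,merge)→3230, (C,hash)→3580, (A,merge)→4530, (A,hash)→4680 …(+5); best=1430 via (D,hash)
  {BCD}: card=80; try (D,hash)→700, (D,merge)→740, (B,hash)→880, (C,hash)→1280, (B,nl_idx)→1560, (D,nl)→1780 …(+5); best=700 via (D,hash)
  {ABD}: card=1000; try (D,hash)→1160, (D,merge)→2960, (B,hash)→3180, (A,nl_idx)→4480, (A,hash)→4680, (A,merge)→6530 …(+5); best=1160 via (D,hash)
  {ABCD}: card=4; try (D,merge)→840, (D,nl)→910, (D,hash)→1000, (A,nl_idx)→1344, (B,hash)→1830, (B,nl_idx)→2434 …(+9); best=840 via (D,merge)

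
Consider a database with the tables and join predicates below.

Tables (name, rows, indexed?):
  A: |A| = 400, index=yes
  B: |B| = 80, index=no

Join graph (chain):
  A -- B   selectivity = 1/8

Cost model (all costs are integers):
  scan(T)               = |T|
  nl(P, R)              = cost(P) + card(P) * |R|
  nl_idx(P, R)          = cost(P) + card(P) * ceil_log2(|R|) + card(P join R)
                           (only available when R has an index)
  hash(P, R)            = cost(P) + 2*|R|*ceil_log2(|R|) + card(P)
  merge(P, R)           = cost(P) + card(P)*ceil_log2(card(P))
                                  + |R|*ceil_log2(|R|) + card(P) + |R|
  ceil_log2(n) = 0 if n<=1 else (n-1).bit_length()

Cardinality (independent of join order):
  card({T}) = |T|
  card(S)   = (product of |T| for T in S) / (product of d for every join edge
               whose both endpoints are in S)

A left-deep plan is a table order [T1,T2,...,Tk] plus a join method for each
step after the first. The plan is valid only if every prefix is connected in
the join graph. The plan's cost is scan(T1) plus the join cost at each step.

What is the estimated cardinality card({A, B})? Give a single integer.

Tables in S: A(400), B(80)
Edges inside S: A-B(d=8)
numerator = 400 * 80 = 32000
denominator = 8 = 8
card(S) = 32000 / 8 = 4000

4000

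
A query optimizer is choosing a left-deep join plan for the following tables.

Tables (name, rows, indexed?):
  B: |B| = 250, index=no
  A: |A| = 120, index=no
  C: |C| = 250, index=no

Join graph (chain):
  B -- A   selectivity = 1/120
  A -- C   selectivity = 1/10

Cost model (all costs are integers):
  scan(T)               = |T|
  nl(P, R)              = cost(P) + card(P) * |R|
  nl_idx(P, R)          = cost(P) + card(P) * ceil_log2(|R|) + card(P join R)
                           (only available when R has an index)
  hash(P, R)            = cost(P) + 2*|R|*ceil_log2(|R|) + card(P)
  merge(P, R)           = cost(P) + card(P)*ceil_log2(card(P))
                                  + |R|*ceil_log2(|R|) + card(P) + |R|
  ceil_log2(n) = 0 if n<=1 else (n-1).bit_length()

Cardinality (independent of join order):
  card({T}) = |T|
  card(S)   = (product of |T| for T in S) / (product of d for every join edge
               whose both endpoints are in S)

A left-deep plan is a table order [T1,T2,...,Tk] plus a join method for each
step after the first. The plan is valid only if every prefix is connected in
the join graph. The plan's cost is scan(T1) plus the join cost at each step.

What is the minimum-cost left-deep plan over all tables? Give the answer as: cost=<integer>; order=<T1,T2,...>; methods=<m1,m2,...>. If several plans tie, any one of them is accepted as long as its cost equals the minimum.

Selinger DP (subsets sized 1..n):
  {B}: scan cost=250, card=250
  {A}: scan cost=120, card=120
  {C}: scan cost=250, card=250
  {AB}: card=250; try (A,hash)→2180, (B,merge)→3330, (A,merge)→3460, (B,hash)→4240, (B,nl)→30120, (A,nl)→30250; best=2180 via (A,hash)
  {AC}: card=3000; try (A,hash)→2180, (C,merge)→3330, (A,merge)→3460, (C,hash)→4240, (C,nl)→30120, (A,nl)→30250; best=2180 via (A,hash)
  {ABC}: card=6250; try (C,hash)→6430, (C,merge)→6680, (B,hash)→9180, (B,merge)→43430, (C,nl)→64680, (B,nl)→752180; best=6430 via (C,hash)

cost=6430; order=B,A,C; methods=hash,hash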